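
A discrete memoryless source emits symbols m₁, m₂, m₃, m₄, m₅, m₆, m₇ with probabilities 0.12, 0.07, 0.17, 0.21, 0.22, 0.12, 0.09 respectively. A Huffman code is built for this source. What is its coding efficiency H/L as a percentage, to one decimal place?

Entropy H = −Σ p log₂ p ≈ 2.7033 bits.
Huffman merges: 7/100+9/100→4/25; 3/25+3/25→6/25; 4/25+17/100→33/100; 21/100+11/50→43/100; 6/25+33/100→57/100; 43/100+57/100→1. L = 273/100 ≈ 2.7300.
Efficiency = H/L = 2.7033/2.7300 = 99.0%.

99.0%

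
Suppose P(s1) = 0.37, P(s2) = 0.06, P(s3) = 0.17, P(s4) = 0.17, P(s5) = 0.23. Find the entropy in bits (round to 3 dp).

H = −Σ pᵢ log₂ pᵢ.
−0.37·log₂(0.37) = 0.5307
−0.06·log₂(0.06) = 0.2435
−0.17·log₂(0.17) = 0.4346
−0.17·log₂(0.17) = 0.4346
−0.23·log₂(0.23) = 0.4877
Sum ≈ 2.1311 → 2.131 bits.

2.131 bits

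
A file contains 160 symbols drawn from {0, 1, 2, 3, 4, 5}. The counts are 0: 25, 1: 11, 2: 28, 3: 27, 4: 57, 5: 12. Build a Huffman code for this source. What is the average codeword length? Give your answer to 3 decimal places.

Probabilities are the counts divided by 160.
Repeatedly combine the two least-probable nodes; the expected code length is the sum of the merged weights.
merge 11/160 + 3/40 → 23/160
merge 23/160 + 5/32 → 3/10
merge 27/160 + 7/40 → 11/32
merge 3/10 + 11/32 → 103/160
merge 57/160 + 103/160 → 1
L = 23/160 + 3/10 + 11/32 + 103/160 + 1 = 389/160 ≈ 2.431 bits/symbol.

2.431 bits/symbol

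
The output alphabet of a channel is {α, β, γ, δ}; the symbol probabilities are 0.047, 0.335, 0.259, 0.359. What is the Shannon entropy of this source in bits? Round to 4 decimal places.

1.7712 bits

H = −Σ pᵢ log₂ pᵢ.
−0.047·log₂(0.047) = 0.2073
−0.335·log₂(0.335) = 0.5286
−0.259·log₂(0.259) = 0.5048
−0.359·log₂(0.359) = 0.5306
Sum ≈ 1.7712 → 1.7712 bits.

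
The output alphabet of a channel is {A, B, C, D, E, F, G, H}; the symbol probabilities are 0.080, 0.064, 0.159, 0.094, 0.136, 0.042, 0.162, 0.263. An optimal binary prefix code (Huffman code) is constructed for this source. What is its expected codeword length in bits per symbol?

Repeatedly combine the two least-probable nodes; the expected code length is the sum of the merged weights.
merge 21/500 + 8/125 → 53/500
merge 2/25 + 47/500 → 87/500
merge 53/500 + 17/125 → 121/500
merge 159/1000 + 81/500 → 321/1000
merge 87/500 + 121/500 → 52/125
merge 263/1000 + 321/1000 → 73/125
merge 52/125 + 73/125 → 1
L = 53/500 + 87/500 + 121/500 + 321/1000 + 52/125 + 73/125 + 1 = 2843/1000 = 2.843 bits/symbol.

2.843 bits/symbol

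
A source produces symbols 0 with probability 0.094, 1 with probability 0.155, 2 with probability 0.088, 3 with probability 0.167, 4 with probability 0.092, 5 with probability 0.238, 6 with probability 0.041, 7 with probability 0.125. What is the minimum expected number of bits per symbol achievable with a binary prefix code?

2.891 bits/symbol

Repeatedly combine the two least-probable nodes; the expected code length is the sum of the merged weights.
merge 41/1000 + 11/125 → 129/1000
merge 23/250 + 47/500 → 93/500
merge 1/8 + 129/1000 → 127/500
merge 31/200 + 167/1000 → 161/500
merge 93/500 + 119/500 → 53/125
merge 127/500 + 161/500 → 72/125
merge 53/125 + 72/125 → 1
L = 129/1000 + 93/500 + 127/500 + 161/500 + 53/125 + 72/125 + 1 = 2891/1000 = 2.891 bits/symbol.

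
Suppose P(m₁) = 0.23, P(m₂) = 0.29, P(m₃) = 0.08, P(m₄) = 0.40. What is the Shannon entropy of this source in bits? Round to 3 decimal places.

H = −Σ pᵢ log₂ pᵢ.
−0.23·log₂(0.23) = 0.4877
−0.29·log₂(0.29) = 0.5179
−0.08·log₂(0.08) = 0.2915
−0.40·log₂(0.40) = 0.5288
Sum ≈ 1.8259 → 1.826 bits.

1.826 bits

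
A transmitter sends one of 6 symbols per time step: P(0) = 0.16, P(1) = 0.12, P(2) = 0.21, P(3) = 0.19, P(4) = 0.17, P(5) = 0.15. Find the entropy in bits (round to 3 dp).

2.563 bits

H = −Σ pᵢ log₂ pᵢ.
−0.16·log₂(0.16) = 0.4230
−0.12·log₂(0.12) = 0.3671
−0.21·log₂(0.21) = 0.4728
−0.19·log₂(0.19) = 0.4552
−0.17·log₂(0.17) = 0.4346
−0.15·log₂(0.15) = 0.4105
Sum ≈ 2.5633 → 2.563 bits.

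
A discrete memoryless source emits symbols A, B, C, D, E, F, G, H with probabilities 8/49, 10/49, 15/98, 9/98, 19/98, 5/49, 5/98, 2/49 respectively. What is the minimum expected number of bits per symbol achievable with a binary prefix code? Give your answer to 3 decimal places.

2.878 bits/symbol

Repeatedly combine the two least-probable nodes; the expected code length is the sum of the merged weights.
merge 2/49 + 5/98 → 9/98
merge 9/98 + 9/98 → 9/49
merge 5/49 + 15/98 → 25/98
merge 8/49 + 9/49 → 17/49
merge 19/98 + 10/49 → 39/98
merge 25/98 + 17/49 → 59/98
merge 39/98 + 59/98 → 1
L = 9/98 + 9/49 + 25/98 + 17/49 + 39/98 + 59/98 + 1 = 141/49 ≈ 2.878 bits/symbol.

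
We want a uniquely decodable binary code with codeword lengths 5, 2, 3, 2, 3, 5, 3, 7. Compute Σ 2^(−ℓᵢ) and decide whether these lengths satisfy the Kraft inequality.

0.9453125; yes

With common denominator 2^7 = 128: Σ 2^(−ℓᵢ) = 4/128 + 32/128 + 16/128 + 32/128 + 16/128 + 4/128 + 16/128 + 1/128 = 121/128 = 0.9453125.
Kraft's inequality requires Σ ≤ 1; here Σ = 0.9453125 ≤ 1, so such a prefix code exists.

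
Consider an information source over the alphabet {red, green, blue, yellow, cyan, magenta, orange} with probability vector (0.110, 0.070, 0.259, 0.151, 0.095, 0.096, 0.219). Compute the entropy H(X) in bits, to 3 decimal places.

H = −Σ pᵢ log₂ pᵢ.
−0.110·log₂(0.110) = 0.3503
−0.070·log₂(0.070) = 0.2686
−0.259·log₂(0.259) = 0.5048
−0.151·log₂(0.151) = 0.4118
−0.095·log₂(0.095) = 0.3226
−0.096·log₂(0.096) = 0.3246
−0.219·log₂(0.219) = 0.4798
Sum ≈ 2.6625 → 2.662 bits.

2.662 bits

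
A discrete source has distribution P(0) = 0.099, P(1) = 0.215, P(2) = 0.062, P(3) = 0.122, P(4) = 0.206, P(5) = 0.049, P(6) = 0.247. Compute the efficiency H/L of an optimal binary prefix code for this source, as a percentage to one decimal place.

98.4%

Entropy H = −Σ p log₂ p ≈ 2.6071 bits.
Huffman merges: 49/1000+31/500→111/1000; 99/1000+111/1000→21/100; 61/500+103/500→41/125; 21/100+43/200→17/40; 247/1000+41/125→23/40; 17/40+23/40→1. L = 2649/1000 ≈ 2.6490.
Efficiency = H/L = 2.6071/2.6490 = 98.4%.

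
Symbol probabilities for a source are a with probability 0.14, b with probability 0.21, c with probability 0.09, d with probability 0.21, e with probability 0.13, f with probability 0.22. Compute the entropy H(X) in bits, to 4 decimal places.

2.5186 bits

H = −Σ pᵢ log₂ pᵢ.
−0.14·log₂(0.14) = 0.3971
−0.21·log₂(0.21) = 0.4728
−0.09·log₂(0.09) = 0.3127
−0.21·log₂(0.21) = 0.4728
−0.13·log₂(0.13) = 0.3826
−0.22·log₂(0.22) = 0.4806
Sum ≈ 2.5186 → 2.5186 bits.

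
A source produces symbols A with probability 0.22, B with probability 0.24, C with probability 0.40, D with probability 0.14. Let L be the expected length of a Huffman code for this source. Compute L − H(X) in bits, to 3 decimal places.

0.059 bits

Entropy H = −Σ p log₂ p ≈ 1.9006 bits.
Huffman merges: 7/50+11/50→9/25; 6/25+9/25→3/5; 2/5+3/5→1. L = 49/25 ≈ 1.9600.
L − H = 1.9600 − 1.9006 = 0.059 bits.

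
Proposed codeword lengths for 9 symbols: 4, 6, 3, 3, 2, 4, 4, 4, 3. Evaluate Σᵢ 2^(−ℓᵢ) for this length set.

0.890625

With common denominator 2^6 = 64: Σ 2^(−ℓᵢ) = 4/64 + 1/64 + 8/64 + 8/64 + 16/64 + 4/64 + 4/64 + 4/64 + 8/64 = 57/64 = 0.890625.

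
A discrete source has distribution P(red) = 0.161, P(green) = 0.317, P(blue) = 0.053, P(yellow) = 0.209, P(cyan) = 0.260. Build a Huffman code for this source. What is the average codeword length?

2.214 bits/symbol

Repeatedly combine the two least-probable nodes; the expected code length is the sum of the merged weights.
merge 53/1000 + 161/1000 → 107/500
merge 209/1000 + 107/500 → 423/1000
merge 13/50 + 317/1000 → 577/1000
merge 423/1000 + 577/1000 → 1
L = 107/500 + 423/1000 + 577/1000 + 1 = 1107/500 = 2.214 bits/symbol.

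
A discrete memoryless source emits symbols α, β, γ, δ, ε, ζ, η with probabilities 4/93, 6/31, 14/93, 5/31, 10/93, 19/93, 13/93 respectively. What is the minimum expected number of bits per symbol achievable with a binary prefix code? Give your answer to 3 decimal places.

2.753 bits/symbol

Repeatedly combine the two least-probable nodes; the expected code length is the sum of the merged weights.
merge 4/93 + 10/93 → 14/93
merge 13/93 + 14/93 → 9/31
merge 14/93 + 5/31 → 29/93
merge 6/31 + 19/93 → 37/93
merge 9/31 + 29/93 → 56/93
merge 37/93 + 56/93 → 1
L = 14/93 + 9/31 + 29/93 + 37/93 + 56/93 + 1 = 256/93 ≈ 2.753 bits/symbol.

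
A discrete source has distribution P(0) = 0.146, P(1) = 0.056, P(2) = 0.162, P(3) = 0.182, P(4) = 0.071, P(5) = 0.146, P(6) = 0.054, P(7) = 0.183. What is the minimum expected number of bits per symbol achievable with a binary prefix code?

2.926 bits/symbol

Repeatedly combine the two least-probable nodes; the expected code length is the sum of the merged weights.
merge 27/500 + 7/125 → 11/100
merge 71/1000 + 11/100 → 181/1000
merge 73/500 + 73/500 → 73/250
merge 81/500 + 181/1000 → 343/1000
merge 91/500 + 183/1000 → 73/200
merge 73/250 + 343/1000 → 127/200
merge 73/200 + 127/200 → 1
L = 11/100 + 181/1000 + 73/250 + 343/1000 + 73/200 + 127/200 + 1 = 1463/500 = 2.926 bits/symbol.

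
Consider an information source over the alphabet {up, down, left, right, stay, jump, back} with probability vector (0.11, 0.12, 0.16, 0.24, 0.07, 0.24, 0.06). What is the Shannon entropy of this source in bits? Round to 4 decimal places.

H = −Σ pᵢ log₂ pᵢ.
−0.11·log₂(0.11) = 0.3503
−0.12·log₂(0.12) = 0.3671
−0.16·log₂(0.16) = 0.4230
−0.24·log₂(0.24) = 0.4941
−0.07·log₂(0.07) = 0.2686
−0.24·log₂(0.24) = 0.4941
−0.06·log₂(0.06) = 0.2435
Sum ≈ 2.6407 → 2.6407 bits.

2.6407 bits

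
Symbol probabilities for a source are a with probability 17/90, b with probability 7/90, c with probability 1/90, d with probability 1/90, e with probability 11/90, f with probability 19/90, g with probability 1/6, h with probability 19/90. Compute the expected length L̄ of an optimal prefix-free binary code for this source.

2.7 bits/symbol

Repeatedly combine the two least-probable nodes; the expected code length is the sum of the merged weights.
merge 1/90 + 1/90 → 1/45
merge 1/45 + 7/90 → 1/10
merge 1/10 + 11/90 → 2/9
merge 1/6 + 17/90 → 16/45
merge 19/90 + 19/90 → 19/45
merge 2/9 + 16/45 → 26/45
merge 19/45 + 26/45 → 1
L = 1/45 + 1/10 + 2/9 + 16/45 + 19/45 + 26/45 + 1 = 27/10 = 2.7 bits/symbol.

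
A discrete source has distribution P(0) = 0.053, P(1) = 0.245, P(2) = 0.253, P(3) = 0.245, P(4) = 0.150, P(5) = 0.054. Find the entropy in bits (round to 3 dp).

2.358 bits

H = −Σ pᵢ log₂ pᵢ.
−0.053·log₂(0.053) = 0.2246
−0.245·log₂(0.245) = 0.4971
−0.253·log₂(0.253) = 0.5016
−0.245·log₂(0.245) = 0.4971
−0.150·log₂(0.150) = 0.4105
−0.054·log₂(0.054) = 0.2274
Sum ≈ 2.3585 → 2.358 bits.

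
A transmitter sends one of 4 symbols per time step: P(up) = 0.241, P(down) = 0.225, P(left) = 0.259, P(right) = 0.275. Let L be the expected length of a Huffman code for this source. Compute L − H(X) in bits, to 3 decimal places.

0.004 bits

Entropy H = −Σ p log₂ p ≈ 1.9959 bits.
Huffman merges: 9/40+241/1000→233/500; 259/1000+11/40→267/500; 233/500+267/500→1. L = 2 ≈ 2.0000.
L − H = 2.0000 − 1.9959 = 0.004 bits.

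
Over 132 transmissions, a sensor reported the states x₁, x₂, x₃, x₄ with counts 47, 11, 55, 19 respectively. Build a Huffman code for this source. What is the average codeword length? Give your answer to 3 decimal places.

1.811 bits/symbol

Probabilities are the counts divided by 132.
Repeatedly combine the two least-probable nodes; the expected code length is the sum of the merged weights.
merge 1/12 + 19/132 → 5/22
merge 5/22 + 47/132 → 7/12
merge 5/12 + 7/12 → 1
L = 5/22 + 7/12 + 1 = 239/132 ≈ 1.811 bits/symbol.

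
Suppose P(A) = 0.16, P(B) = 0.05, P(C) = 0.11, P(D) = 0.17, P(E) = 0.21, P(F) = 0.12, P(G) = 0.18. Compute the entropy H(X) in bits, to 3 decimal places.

H = −Σ pᵢ log₂ pᵢ.
−0.16·log₂(0.16) = 0.4230
−0.05·log₂(0.05) = 0.2161
−0.11·log₂(0.11) = 0.3503
−0.17·log₂(0.17) = 0.4346
−0.21·log₂(0.21) = 0.4728
−0.12·log₂(0.12) = 0.3671
−0.18·log₂(0.18) = 0.4453
Sum ≈ 2.7092 → 2.709 bits.

2.709 bits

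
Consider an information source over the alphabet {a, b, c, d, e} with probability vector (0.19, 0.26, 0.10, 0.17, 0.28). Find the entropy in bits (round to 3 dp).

2.242 bits

H = −Σ pᵢ log₂ pᵢ.
−0.19·log₂(0.19) = 0.4552
−0.26·log₂(0.26) = 0.5053
−0.10·log₂(0.10) = 0.3322
−0.17·log₂(0.17) = 0.4346
−0.28·log₂(0.28) = 0.5142
Sum ≈ 2.2415 → 2.242 bits.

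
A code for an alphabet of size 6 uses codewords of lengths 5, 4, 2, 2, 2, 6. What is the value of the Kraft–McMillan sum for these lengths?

With common denominator 2^6 = 64: Σ 2^(−ℓᵢ) = 2/64 + 4/64 + 16/64 + 16/64 + 16/64 + 1/64 = 55/64 = 0.859375.

0.859375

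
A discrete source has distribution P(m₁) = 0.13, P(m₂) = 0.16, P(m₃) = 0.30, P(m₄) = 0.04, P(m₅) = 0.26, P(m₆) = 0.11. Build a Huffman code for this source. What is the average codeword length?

Repeatedly combine the two least-probable nodes; the expected code length is the sum of the merged weights.
merge 1/25 + 11/100 → 3/20
merge 13/100 + 3/20 → 7/25
merge 4/25 + 13/50 → 21/50
merge 7/25 + 3/10 → 29/50
merge 21/50 + 29/50 → 1
L = 3/20 + 7/25 + 21/50 + 29/50 + 1 = 243/100 = 2.43 bits/symbol.

2.43 bits/symbol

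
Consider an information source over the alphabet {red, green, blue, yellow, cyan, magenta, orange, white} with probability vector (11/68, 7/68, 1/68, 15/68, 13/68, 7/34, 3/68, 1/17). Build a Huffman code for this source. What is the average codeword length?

2.75 bits/symbol

Repeatedly combine the two least-probable nodes; the expected code length is the sum of the merged weights.
merge 1/68 + 3/68 → 1/17
merge 1/17 + 1/17 → 2/17
merge 7/68 + 2/17 → 15/68
merge 11/68 + 13/68 → 6/17
merge 7/34 + 15/68 → 29/68
merge 15/68 + 6/17 → 39/68
merge 29/68 + 39/68 → 1
L = 1/17 + 2/17 + 15/68 + 6/17 + 29/68 + 39/68 + 1 = 11/4 = 2.75 bits/symbol.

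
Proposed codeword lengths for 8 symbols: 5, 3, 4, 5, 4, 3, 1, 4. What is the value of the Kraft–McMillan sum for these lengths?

1

With common denominator 2^5 = 32: Σ 2^(−ℓᵢ) = 1/32 + 4/32 + 2/32 + 1/32 + 2/32 + 4/32 + 16/32 + 2/32 = 32/32 = 1.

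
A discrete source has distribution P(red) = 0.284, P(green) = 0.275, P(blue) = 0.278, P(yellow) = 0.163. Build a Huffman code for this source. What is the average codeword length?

2 bits/symbol

Repeatedly combine the two least-probable nodes; the expected code length is the sum of the merged weights.
merge 163/1000 + 11/40 → 219/500
merge 139/500 + 71/250 → 281/500
merge 219/500 + 281/500 → 1
L = 219/500 + 281/500 + 1 = 2 bits/symbol.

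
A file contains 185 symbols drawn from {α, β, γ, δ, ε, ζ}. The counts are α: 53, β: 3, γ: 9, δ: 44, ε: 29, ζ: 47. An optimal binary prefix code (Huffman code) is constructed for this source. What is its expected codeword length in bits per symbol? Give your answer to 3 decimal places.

2.286 bits/symbol

Probabilities are the counts divided by 185.
Repeatedly combine the two least-probable nodes; the expected code length is the sum of the merged weights.
merge 3/185 + 9/185 → 12/185
merge 12/185 + 29/185 → 41/185
merge 41/185 + 44/185 → 17/37
merge 47/185 + 53/185 → 20/37
merge 17/37 + 20/37 → 1
L = 12/185 + 41/185 + 17/37 + 20/37 + 1 = 423/185 ≈ 2.286 bits/symbol.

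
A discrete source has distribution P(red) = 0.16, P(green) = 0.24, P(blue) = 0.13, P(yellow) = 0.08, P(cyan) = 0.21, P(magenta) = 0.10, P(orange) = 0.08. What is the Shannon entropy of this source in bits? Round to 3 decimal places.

2.688 bits

H = −Σ pᵢ log₂ pᵢ.
−0.16·log₂(0.16) = 0.4230
−0.24·log₂(0.24) = 0.4941
−0.13·log₂(0.13) = 0.3826
−0.08·log₂(0.08) = 0.2915
−0.21·log₂(0.21) = 0.4728
−0.10·log₂(0.10) = 0.3322
−0.08·log₂(0.08) = 0.2915
Sum ≈ 2.6878 → 2.688 bits.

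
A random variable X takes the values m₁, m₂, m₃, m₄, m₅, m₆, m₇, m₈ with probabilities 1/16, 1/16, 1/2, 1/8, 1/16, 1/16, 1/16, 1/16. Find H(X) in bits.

Each probability is a power of 1/2, so log₂(1/p) is an integer.
H = Σ p·log₂(1/p) = 1/16·4 + 1/16·4 + 1/2·1 + 1/8·3 + 1/16·4 + 1/16·4 + 1/16·4 + 1/16·4 = 2.375 bits.

2.375 bits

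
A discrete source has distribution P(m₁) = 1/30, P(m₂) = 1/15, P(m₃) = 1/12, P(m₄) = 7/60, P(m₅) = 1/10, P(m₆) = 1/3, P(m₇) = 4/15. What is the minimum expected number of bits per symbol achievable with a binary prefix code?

2.5 bits/symbol

Repeatedly combine the two least-probable nodes; the expected code length is the sum of the merged weights.
merge 1/30 + 1/15 → 1/10
merge 1/12 + 1/10 → 11/60
merge 1/10 + 7/60 → 13/60
merge 11/60 + 13/60 → 2/5
merge 4/15 + 1/3 → 3/5
merge 2/5 + 3/5 → 1
L = 1/10 + 11/60 + 13/60 + 2/5 + 3/5 + 1 = 5/2 = 2.5 bits/symbol.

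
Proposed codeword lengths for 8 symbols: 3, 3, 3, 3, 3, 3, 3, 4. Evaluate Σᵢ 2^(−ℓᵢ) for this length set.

With common denominator 2^4 = 16: Σ 2^(−ℓᵢ) = 2/16 + 2/16 + 2/16 + 2/16 + 2/16 + 2/16 + 2/16 + 1/16 = 15/16 = 0.9375.

0.9375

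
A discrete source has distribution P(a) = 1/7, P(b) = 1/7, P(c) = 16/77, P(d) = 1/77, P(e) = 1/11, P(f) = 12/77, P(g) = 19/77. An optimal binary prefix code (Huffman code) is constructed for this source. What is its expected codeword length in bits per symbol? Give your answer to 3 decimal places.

Repeatedly combine the two least-probable nodes; the expected code length is the sum of the merged weights.
merge 1/77 + 1/11 → 8/77
merge 8/77 + 1/7 → 19/77
merge 1/7 + 12/77 → 23/77
merge 16/77 + 19/77 → 5/11
merge 19/77 + 23/77 → 6/11
merge 5/11 + 6/11 → 1
L = 8/77 + 19/77 + 23/77 + 5/11 + 6/11 + 1 = 204/77 ≈ 2.649 bits/symbol.

2.649 bits/symbol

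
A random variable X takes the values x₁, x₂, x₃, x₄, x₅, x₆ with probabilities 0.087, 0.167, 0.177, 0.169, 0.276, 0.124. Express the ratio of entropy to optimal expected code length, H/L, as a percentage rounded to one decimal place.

98.1%

Entropy H = −Σ p log₂ p ≈ 2.4994 bits.
Huffman merges: 87/1000+31/250→211/1000; 167/1000+169/1000→42/125; 177/1000+211/1000→97/250; 69/250+42/125→153/250; 97/250+153/250→1. L = 2547/1000 ≈ 2.5470.
Efficiency = H/L = 2.4994/2.5470 = 98.1%.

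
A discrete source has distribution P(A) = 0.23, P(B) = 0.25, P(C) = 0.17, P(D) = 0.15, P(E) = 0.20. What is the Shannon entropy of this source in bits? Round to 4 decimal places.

2.2972 bits

H = −Σ pᵢ log₂ pᵢ.
−0.23·log₂(0.23) = 0.4877
−0.25·log₂(0.25) = 0.5000
−0.17·log₂(0.17) = 0.4346
−0.15·log₂(0.15) = 0.4105
−0.20·log₂(0.20) = 0.4644
Sum ≈ 2.2972 → 2.2972 bits.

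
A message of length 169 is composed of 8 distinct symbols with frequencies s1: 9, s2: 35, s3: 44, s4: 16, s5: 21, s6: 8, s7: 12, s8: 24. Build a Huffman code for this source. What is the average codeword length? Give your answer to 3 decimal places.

2.799 bits/symbol

Probabilities are the counts divided by 169.
Repeatedly combine the two least-probable nodes; the expected code length is the sum of the merged weights.
merge 8/169 + 9/169 → 17/169
merge 12/169 + 16/169 → 28/169
merge 17/169 + 21/169 → 38/169
merge 24/169 + 28/169 → 4/13
merge 35/169 + 38/169 → 73/169
merge 44/169 + 4/13 → 96/169
merge 73/169 + 96/169 → 1
L = 17/169 + 28/169 + 38/169 + 4/13 + 73/169 + 96/169 + 1 = 473/169 ≈ 2.799 bits/symbol.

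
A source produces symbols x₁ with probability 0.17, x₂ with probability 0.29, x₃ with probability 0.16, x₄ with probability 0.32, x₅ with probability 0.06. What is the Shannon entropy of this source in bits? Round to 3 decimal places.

H = −Σ pᵢ log₂ pᵢ.
−0.17·log₂(0.17) = 0.4346
−0.29·log₂(0.29) = 0.5179
−0.16·log₂(0.16) = 0.4230
−0.32·log₂(0.32) = 0.5260
−0.06·log₂(0.06) = 0.2435
Sum ≈ 2.1451 → 2.145 bits.

2.145 bits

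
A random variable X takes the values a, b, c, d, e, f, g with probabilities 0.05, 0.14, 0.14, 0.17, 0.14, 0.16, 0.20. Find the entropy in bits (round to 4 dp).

2.7294 bits

H = −Σ pᵢ log₂ pᵢ.
−0.05·log₂(0.05) = 0.2161
−0.14·log₂(0.14) = 0.3971
−0.14·log₂(0.14) = 0.3971
−0.17·log₂(0.17) = 0.4346
−0.14·log₂(0.14) = 0.3971
−0.16·log₂(0.16) = 0.4230
−0.20·log₂(0.20) = 0.4644
Sum ≈ 2.7294 → 2.7294 bits.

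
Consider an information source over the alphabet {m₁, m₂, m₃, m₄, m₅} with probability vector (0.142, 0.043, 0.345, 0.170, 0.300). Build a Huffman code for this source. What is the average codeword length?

2.185 bits/symbol

Repeatedly combine the two least-probable nodes; the expected code length is the sum of the merged weights.
merge 43/1000 + 71/500 → 37/200
merge 17/100 + 37/200 → 71/200
merge 3/10 + 69/200 → 129/200
merge 71/200 + 129/200 → 1
L = 37/200 + 71/200 + 129/200 + 1 = 437/200 = 2.185 bits/symbol.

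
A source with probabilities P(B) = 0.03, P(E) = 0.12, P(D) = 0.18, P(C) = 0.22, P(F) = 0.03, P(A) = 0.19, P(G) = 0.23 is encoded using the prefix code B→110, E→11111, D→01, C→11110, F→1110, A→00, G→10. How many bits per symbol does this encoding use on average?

3.11 bits/symbol

L̄ = Σ pᵢ·ℓᵢ = 0.03·3 + 0.12·5 + 0.18·2 + 0.22·5 + 0.03·4 + 0.19·2 + 0.23·2 = 3.11 bits/symbol.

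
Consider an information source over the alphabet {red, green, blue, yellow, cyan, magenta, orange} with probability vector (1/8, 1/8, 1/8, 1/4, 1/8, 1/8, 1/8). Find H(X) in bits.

2.75 bits

Each probability is a power of 1/2, so log₂(1/p) is an integer.
H = Σ p·log₂(1/p) = 1/8·3 + 1/8·3 + 1/8·3 + 1/4·2 + 1/8·3 + 1/8·3 + 1/8·3 = 2.75 bits.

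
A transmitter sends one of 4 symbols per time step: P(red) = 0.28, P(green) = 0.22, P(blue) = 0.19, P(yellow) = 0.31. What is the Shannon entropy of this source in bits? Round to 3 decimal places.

H = −Σ pᵢ log₂ pᵢ.
−0.28·log₂(0.28) = 0.5142
−0.22·log₂(0.22) = 0.4806
−0.19·log₂(0.19) = 0.4552
−0.31·log₂(0.31) = 0.5238
Sum ≈ 1.9738 → 1.974 bits.

1.974 bits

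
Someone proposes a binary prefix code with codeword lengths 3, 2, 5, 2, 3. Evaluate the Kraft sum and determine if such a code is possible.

0.78125; yes

With common denominator 2^5 = 32: Σ 2^(−ℓᵢ) = 4/32 + 8/32 + 1/32 + 8/32 + 4/32 = 25/32 = 0.78125.
Kraft's inequality requires Σ ≤ 1; here Σ = 0.78125 ≤ 1, so such a prefix code exists.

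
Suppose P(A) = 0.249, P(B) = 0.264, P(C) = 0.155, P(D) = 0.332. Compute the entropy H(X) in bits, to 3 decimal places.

H = −Σ pᵢ log₂ pᵢ.
−0.249·log₂(0.249) = 0.4994
−0.264·log₂(0.264) = 0.5072
−0.155·log₂(0.155) = 0.4169
−0.332·log₂(0.332) = 0.5281
Sum ≈ 1.9517 → 1.952 bits.

1.952 bits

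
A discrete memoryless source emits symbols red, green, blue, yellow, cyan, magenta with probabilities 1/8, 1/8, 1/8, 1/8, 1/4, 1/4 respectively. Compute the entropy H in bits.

Each probability is a power of 1/2, so log₂(1/p) is an integer.
H = Σ p·log₂(1/p) = 1/8·3 + 1/8·3 + 1/8·3 + 1/8·3 + 1/4·2 + 1/4·2 = 2.5 bits.

2.5 bits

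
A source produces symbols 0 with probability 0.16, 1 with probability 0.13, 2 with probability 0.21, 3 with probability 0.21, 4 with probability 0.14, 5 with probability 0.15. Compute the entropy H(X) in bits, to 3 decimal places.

2.559 bits

H = −Σ pᵢ log₂ pᵢ.
−0.16·log₂(0.16) = 0.4230
−0.13·log₂(0.13) = 0.3826
−0.21·log₂(0.21) = 0.4728
−0.21·log₂(0.21) = 0.4728
−0.14·log₂(0.14) = 0.3971
−0.15·log₂(0.15) = 0.4105
Sum ≈ 2.5590 → 2.559 bits.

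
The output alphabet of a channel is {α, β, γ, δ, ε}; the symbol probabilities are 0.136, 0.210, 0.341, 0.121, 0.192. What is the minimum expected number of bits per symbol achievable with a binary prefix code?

2.257 bits/symbol

Repeatedly combine the two least-probable nodes; the expected code length is the sum of the merged weights.
merge 121/1000 + 17/125 → 257/1000
merge 24/125 + 21/100 → 201/500
merge 257/1000 + 341/1000 → 299/500
merge 201/500 + 299/500 → 1
L = 257/1000 + 201/500 + 299/500 + 1 = 2257/1000 = 2.257 bits/symbol.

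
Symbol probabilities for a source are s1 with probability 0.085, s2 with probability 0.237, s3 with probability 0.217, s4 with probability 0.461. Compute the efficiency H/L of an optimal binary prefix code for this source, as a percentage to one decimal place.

Entropy H = −Σ p log₂ p ≈ 1.7879 bits.
Huffman merges: 17/200+217/1000→151/500; 237/1000+151/500→539/1000; 461/1000+539/1000→1. L = 1841/1000 ≈ 1.8410.
Efficiency = H/L = 1.7879/1.8410 = 97.1%.

97.1%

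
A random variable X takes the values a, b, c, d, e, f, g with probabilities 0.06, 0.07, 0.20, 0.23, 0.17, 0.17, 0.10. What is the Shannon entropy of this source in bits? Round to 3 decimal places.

H = −Σ pᵢ log₂ pᵢ.
−0.06·log₂(0.06) = 0.2435
−0.07·log₂(0.07) = 0.2686
−0.20·log₂(0.20) = 0.4644
−0.23·log₂(0.23) = 0.4877
−0.17·log₂(0.17) = 0.4346
−0.17·log₂(0.17) = 0.4346
−0.10·log₂(0.10) = 0.3322
Sum ≈ 2.6655 → 2.666 bits.

2.666 bits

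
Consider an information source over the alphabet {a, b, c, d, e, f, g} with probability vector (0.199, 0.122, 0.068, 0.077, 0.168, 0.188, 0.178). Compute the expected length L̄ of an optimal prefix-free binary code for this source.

2.758 bits/symbol

Repeatedly combine the two least-probable nodes; the expected code length is the sum of the merged weights.
merge 17/250 + 77/1000 → 29/200
merge 61/500 + 29/200 → 267/1000
merge 21/125 + 89/500 → 173/500
merge 47/250 + 199/1000 → 387/1000
merge 267/1000 + 173/500 → 613/1000
merge 387/1000 + 613/1000 → 1
L = 29/200 + 267/1000 + 173/500 + 387/1000 + 613/1000 + 1 = 1379/500 = 2.758 bits/symbol.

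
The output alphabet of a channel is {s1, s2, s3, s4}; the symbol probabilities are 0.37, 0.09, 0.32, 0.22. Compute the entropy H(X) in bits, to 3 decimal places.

H = −Σ pᵢ log₂ pᵢ.
−0.37·log₂(0.37) = 0.5307
−0.09·log₂(0.09) = 0.3127
−0.32·log₂(0.32) = 0.5260
−0.22·log₂(0.22) = 0.4806
Sum ≈ 1.8500 → 1.850 bits.

1.850 bits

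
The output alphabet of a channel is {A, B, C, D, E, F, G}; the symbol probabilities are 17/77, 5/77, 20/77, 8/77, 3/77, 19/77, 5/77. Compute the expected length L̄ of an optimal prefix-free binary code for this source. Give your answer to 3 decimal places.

2.545 bits/symbol

Repeatedly combine the two least-probable nodes; the expected code length is the sum of the merged weights.
merge 3/77 + 5/77 → 8/77
merge 5/77 + 8/77 → 13/77
merge 8/77 + 13/77 → 3/11
merge 17/77 + 19/77 → 36/77
merge 20/77 + 3/11 → 41/77
merge 36/77 + 41/77 → 1
L = 8/77 + 13/77 + 3/11 + 36/77 + 41/77 + 1 = 28/11 ≈ 2.545 bits/symbol.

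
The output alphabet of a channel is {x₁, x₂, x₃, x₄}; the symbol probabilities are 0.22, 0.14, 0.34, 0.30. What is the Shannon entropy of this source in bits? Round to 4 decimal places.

H = −Σ pᵢ log₂ pᵢ.
−0.22·log₂(0.22) = 0.4806
−0.14·log₂(0.14) = 0.3971
−0.34·log₂(0.34) = 0.5292
−0.30·log₂(0.30) = 0.5211
Sum ≈ 1.9279 → 1.9279 bits.

1.9279 bits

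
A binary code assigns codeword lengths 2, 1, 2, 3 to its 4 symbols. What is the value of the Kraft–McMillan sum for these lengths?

With common denominator 2^3 = 8: Σ 2^(−ℓᵢ) = 2/8 + 4/8 + 2/8 + 1/8 = 9/8 = 1.125.

1.125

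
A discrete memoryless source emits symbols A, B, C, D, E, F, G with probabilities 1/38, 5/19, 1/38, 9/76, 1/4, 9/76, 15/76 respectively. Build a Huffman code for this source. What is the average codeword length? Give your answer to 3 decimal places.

Repeatedly combine the two least-probable nodes; the expected code length is the sum of the merged weights.
merge 1/38 + 1/38 → 1/19
merge 1/19 + 9/76 → 13/76
merge 9/76 + 13/76 → 11/38
merge 15/76 + 1/4 → 17/38
merge 5/19 + 11/38 → 21/38
merge 17/38 + 21/38 → 1
L = 1/19 + 13/76 + 11/38 + 17/38 + 21/38 + 1 = 191/76 ≈ 2.513 bits/symbol.

2.513 bits/symbol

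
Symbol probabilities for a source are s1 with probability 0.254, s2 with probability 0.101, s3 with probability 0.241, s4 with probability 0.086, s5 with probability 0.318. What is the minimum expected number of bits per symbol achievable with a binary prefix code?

Repeatedly combine the two least-probable nodes; the expected code length is the sum of the merged weights.
merge 43/500 + 101/1000 → 187/1000
merge 187/1000 + 241/1000 → 107/250
merge 127/500 + 159/500 → 143/250
merge 107/250 + 143/250 → 1
L = 187/1000 + 107/250 + 143/250 + 1 = 2187/1000 = 2.187 bits/symbol.

2.187 bits/symbol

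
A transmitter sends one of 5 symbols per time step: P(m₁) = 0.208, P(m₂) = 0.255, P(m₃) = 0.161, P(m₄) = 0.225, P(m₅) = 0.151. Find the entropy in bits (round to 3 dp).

H = −Σ pᵢ log₂ pᵢ.
−0.208·log₂(0.208) = 0.4712
−0.255·log₂(0.255) = 0.5027
−0.161·log₂(0.161) = 0.4242
−0.225·log₂(0.225) = 0.4842
−0.151·log₂(0.151) = 0.4118
Sum ≈ 2.2942 → 2.294 bits.

2.294 bits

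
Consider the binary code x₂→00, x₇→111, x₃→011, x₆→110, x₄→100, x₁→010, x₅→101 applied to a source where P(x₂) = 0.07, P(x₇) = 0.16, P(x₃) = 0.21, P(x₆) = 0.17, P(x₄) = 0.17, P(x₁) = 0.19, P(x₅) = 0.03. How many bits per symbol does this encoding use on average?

L̄ = Σ pᵢ·ℓᵢ = 0.07·2 + 0.16·3 + 0.21·3 + 0.17·3 + 0.17·3 + 0.19·3 + 0.03·3 = 2.93 bits/symbol.

2.93 bits/symbol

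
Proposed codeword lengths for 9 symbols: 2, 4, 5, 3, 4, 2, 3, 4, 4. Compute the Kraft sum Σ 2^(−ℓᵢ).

1.03125

With common denominator 2^5 = 32: Σ 2^(−ℓᵢ) = 8/32 + 2/32 + 1/32 + 4/32 + 2/32 + 8/32 + 4/32 + 2/32 + 2/32 = 33/32 = 1.03125.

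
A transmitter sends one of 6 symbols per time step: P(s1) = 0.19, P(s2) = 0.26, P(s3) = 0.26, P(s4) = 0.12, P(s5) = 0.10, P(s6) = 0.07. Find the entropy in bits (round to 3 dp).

2.434 bits

H = −Σ pᵢ log₂ pᵢ.
−0.19·log₂(0.19) = 0.4552
−0.26·log₂(0.26) = 0.5053
−0.26·log₂(0.26) = 0.5053
−0.12·log₂(0.12) = 0.3671
−0.10·log₂(0.10) = 0.3322
−0.07·log₂(0.07) = 0.2686
Sum ≈ 2.4336 → 2.434 bits.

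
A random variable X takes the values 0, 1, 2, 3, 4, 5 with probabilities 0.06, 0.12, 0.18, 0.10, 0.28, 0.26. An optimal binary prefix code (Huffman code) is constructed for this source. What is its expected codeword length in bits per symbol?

2.44 bits/symbol

Repeatedly combine the two least-probable nodes; the expected code length is the sum of the merged weights.
merge 3/50 + 1/10 → 4/25
merge 3/25 + 4/25 → 7/25
merge 9/50 + 13/50 → 11/25
merge 7/25 + 7/25 → 14/25
merge 11/25 + 14/25 → 1
L = 4/25 + 7/25 + 11/25 + 14/25 + 1 = 61/25 = 2.44 bits/symbol.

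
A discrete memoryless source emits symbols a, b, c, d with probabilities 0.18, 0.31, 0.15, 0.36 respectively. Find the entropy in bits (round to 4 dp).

1.9103 bits

H = −Σ pᵢ log₂ pᵢ.
−0.18·log₂(0.18) = 0.4453
−0.31·log₂(0.31) = 0.5238
−0.15·log₂(0.15) = 0.4105
−0.36·log₂(0.36) = 0.5306
Sum ≈ 1.9103 → 1.9103 bits.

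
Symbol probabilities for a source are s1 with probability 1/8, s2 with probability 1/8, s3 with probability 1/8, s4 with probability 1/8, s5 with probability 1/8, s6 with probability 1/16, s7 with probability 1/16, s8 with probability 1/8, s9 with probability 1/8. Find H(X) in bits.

Each probability is a power of 1/2, so log₂(1/p) is an integer.
H = Σ p·log₂(1/p) = 1/8·3 + 1/8·3 + 1/8·3 + 1/8·3 + 1/8·3 + 1/16·4 + 1/16·4 + 1/8·3 + 1/8·3 = 3.125 bits.

3.125 bits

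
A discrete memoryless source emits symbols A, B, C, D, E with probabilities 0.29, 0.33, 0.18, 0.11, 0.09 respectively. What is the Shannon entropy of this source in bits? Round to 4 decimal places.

2.1540 bits

H = −Σ pᵢ log₂ pᵢ.
−0.29·log₂(0.29) = 0.5179
−0.33·log₂(0.33) = 0.5278
−0.18·log₂(0.18) = 0.4453
−0.11·log₂(0.11) = 0.3503
−0.09·log₂(0.09) = 0.3127
Sum ≈ 2.1540 → 2.1540 bits.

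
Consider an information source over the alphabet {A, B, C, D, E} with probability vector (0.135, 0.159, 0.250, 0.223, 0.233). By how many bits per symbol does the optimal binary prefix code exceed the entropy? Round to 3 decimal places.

Entropy H = −Σ p log₂ p ≈ 2.2843 bits.
Huffman merges: 27/200+159/1000→147/500; 223/1000+233/1000→57/125; 1/4+147/500→68/125; 57/125+68/125→1. L = 1147/500 ≈ 2.2940.
L − H = 2.2940 − 2.2843 = 0.010 bits.

0.010 bits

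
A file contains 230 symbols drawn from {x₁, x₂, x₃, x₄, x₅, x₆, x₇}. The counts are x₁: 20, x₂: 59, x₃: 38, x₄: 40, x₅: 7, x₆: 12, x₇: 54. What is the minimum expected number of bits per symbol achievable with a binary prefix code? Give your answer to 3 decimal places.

2.587 bits/symbol

Probabilities are the counts divided by 230.
Repeatedly combine the two least-probable nodes; the expected code length is the sum of the merged weights.
merge 7/230 + 6/115 → 19/230
merge 19/230 + 2/23 → 39/230
merge 19/115 + 39/230 → 77/230
merge 4/23 + 27/115 → 47/115
merge 59/230 + 77/230 → 68/115
merge 47/115 + 68/115 → 1
L = 19/230 + 39/230 + 77/230 + 47/115 + 68/115 + 1 = 119/46 ≈ 2.587 bits/symbol.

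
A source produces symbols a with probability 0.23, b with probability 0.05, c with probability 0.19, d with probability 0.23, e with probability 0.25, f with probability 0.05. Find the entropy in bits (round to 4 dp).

H = −Σ pᵢ log₂ pᵢ.
−0.23·log₂(0.23) = 0.4877
−0.05·log₂(0.05) = 0.2161
−0.19·log₂(0.19) = 0.4552
−0.23·log₂(0.23) = 0.4877
−0.25·log₂(0.25) = 0.5000
−0.05·log₂(0.05) = 0.2161
Sum ≈ 2.3628 → 2.3628 bits.

2.3628 bits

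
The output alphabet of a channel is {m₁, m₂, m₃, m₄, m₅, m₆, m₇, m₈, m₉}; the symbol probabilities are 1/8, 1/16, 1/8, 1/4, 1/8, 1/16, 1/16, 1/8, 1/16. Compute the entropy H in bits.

3 bits

Each probability is a power of 1/2, so log₂(1/p) is an integer.
H = Σ p·log₂(1/p) = 1/8·3 + 1/16·4 + 1/8·3 + 1/4·2 + 1/8·3 + 1/16·4 + 1/16·4 + 1/8·3 + 1/16·4 = 3 bits.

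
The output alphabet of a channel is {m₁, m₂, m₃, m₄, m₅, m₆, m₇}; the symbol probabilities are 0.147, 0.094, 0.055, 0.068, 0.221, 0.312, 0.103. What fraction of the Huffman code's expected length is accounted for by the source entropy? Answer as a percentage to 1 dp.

Entropy H = −Σ p log₂ p ≈ 2.5645 bits.
Huffman merges: 11/200+17/250→123/1000; 47/500+103/1000→197/1000; 123/1000+147/1000→27/100; 197/1000+221/1000→209/500; 27/100+39/125→291/500; 209/500+291/500→1. L = 259/100 ≈ 2.5900.
Efficiency = H/L = 2.5645/2.5900 = 99.0%.

99.0%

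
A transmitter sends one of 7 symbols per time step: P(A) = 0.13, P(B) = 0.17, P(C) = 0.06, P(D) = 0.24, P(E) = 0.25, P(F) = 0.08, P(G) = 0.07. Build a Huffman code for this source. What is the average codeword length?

2.64 bits/symbol

Repeatedly combine the two least-probable nodes; the expected code length is the sum of the merged weights.
merge 3/50 + 7/100 → 13/100
merge 2/25 + 13/100 → 21/100
merge 13/100 + 17/100 → 3/10
merge 21/100 + 6/25 → 9/20
merge 1/4 + 3/10 → 11/20
merge 9/20 + 11/20 → 1
L = 13/100 + 21/100 + 3/10 + 9/20 + 11/20 + 1 = 66/25 = 2.64 bits/symbol.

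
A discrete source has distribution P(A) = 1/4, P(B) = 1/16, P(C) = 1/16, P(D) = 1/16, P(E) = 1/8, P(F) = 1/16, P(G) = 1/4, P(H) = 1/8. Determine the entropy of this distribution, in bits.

2.75 bits

Each probability is a power of 1/2, so log₂(1/p) is an integer.
H = Σ p·log₂(1/p) = 1/4·2 + 1/16·4 + 1/16·4 + 1/16·4 + 1/8·3 + 1/16·4 + 1/4·2 + 1/8·3 = 2.75 bits.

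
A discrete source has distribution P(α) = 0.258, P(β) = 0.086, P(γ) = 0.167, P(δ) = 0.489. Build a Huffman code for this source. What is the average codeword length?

Repeatedly combine the two least-probable nodes; the expected code length is the sum of the merged weights.
merge 43/500 + 167/1000 → 253/1000
merge 253/1000 + 129/500 → 511/1000
merge 489/1000 + 511/1000 → 1
L = 253/1000 + 511/1000 + 1 = 441/250 = 1.764 bits/symbol.

1.764 bits/symbol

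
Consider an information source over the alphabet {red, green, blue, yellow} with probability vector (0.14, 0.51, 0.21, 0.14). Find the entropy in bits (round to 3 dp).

H = −Σ pᵢ log₂ pᵢ.
−0.14·log₂(0.14) = 0.3971
−0.51·log₂(0.51) = 0.4954
−0.21·log₂(0.21) = 0.4728
−0.14·log₂(0.14) = 0.3971
Sum ≈ 1.7625 → 1.762 bits.

1.762 bits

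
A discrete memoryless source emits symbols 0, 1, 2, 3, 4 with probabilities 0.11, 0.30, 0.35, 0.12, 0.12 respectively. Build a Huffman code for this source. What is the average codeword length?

Repeatedly combine the two least-probable nodes; the expected code length is the sum of the merged weights.
merge 11/100 + 3/25 → 23/100
merge 3/25 + 23/100 → 7/20
merge 3/10 + 7/20 → 13/20
merge 7/20 + 13/20 → 1
L = 23/100 + 7/20 + 13/20 + 1 = 223/100 = 2.23 bits/symbol.

2.23 bits/symbol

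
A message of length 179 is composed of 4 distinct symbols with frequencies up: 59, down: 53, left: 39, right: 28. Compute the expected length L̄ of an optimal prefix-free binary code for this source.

2 bits/symbol

Probabilities are the counts divided by 179.
Repeatedly combine the two least-probable nodes; the expected code length is the sum of the merged weights.
merge 28/179 + 39/179 → 67/179
merge 53/179 + 59/179 → 112/179
merge 67/179 + 112/179 → 1
L = 67/179 + 112/179 + 1 = 2 bits/symbol.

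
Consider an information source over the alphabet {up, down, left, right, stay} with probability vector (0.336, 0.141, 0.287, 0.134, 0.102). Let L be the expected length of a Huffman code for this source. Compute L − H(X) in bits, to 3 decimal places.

0.067 bits

Entropy H = −Σ p log₂ p ≈ 2.1685 bits.
Huffman merges: 51/500+67/500→59/250; 141/1000+59/250→377/1000; 287/1000+42/125→623/1000; 377/1000+623/1000→1. L = 559/250 ≈ 2.2360.
L − H = 2.2360 − 2.1685 = 0.067 bits.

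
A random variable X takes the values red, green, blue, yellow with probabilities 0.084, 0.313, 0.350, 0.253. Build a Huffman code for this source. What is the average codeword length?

Repeatedly combine the two least-probable nodes; the expected code length is the sum of the merged weights.
merge 21/250 + 253/1000 → 337/1000
merge 313/1000 + 337/1000 → 13/20
merge 7/20 + 13/20 → 1
L = 337/1000 + 13/20 + 1 = 1987/1000 = 1.987 bits/symbol.

1.987 bits/symbol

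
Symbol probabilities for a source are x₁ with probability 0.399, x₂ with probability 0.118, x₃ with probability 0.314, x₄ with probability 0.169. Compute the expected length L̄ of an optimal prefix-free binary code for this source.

1.888 bits/symbol

Repeatedly combine the two least-probable nodes; the expected code length is the sum of the merged weights.
merge 59/500 + 169/1000 → 287/1000
merge 287/1000 + 157/500 → 601/1000
merge 399/1000 + 601/1000 → 1
L = 287/1000 + 601/1000 + 1 = 236/125 = 1.888 bits/symbol.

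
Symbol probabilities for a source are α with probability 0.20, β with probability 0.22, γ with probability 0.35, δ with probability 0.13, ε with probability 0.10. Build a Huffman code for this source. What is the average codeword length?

2.23 bits/symbol

Repeatedly combine the two least-probable nodes; the expected code length is the sum of the merged weights.
merge 1/10 + 13/100 → 23/100
merge 1/5 + 11/50 → 21/50
merge 23/100 + 7/20 → 29/50
merge 21/50 + 29/50 → 1
L = 23/100 + 21/50 + 29/50 + 1 = 223/100 = 2.23 bits/symbol.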